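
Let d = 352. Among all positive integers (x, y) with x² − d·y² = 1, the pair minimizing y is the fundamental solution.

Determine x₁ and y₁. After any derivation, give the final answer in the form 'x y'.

[18; 1,3,5,9,5,3,1,36] for √352; ℓ=8 ⇒ convergent index 7
a_0=18:  p_0=18·1+0=18,  q_0=18·0+1=1
a_1=1:  p_1=1·18+1=19,  q_1=1·1+0=1
a_2=3:  p_2=3·19+18=75,  q_2=3·1+1=4
a_3=5:  p_3=5·75+19=394,  q_3=5·4+1=21
…
a_5=5:  p_5=5·3621+394=18499,  q_5=5·193+21=986
a_6=3:  p_6=3·18499+3621=59118,  q_6=3·986+193=3151
a_7=1:  p_7=1·59118+18499=77617,  q_7=1·3151+986=4137
→ (77617, 4137).  Check: 77617²=6024398689, 352·4137²=6024398688, difference 1.

77617 4137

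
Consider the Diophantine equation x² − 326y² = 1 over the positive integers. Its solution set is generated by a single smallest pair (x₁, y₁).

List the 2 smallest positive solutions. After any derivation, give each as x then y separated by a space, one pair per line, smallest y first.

325 18
211249 11700

√326 = [18; 18,36, …], period ℓ=2 (even) → k=1
a_0=18:  p_0=18·1+0=18,  q_0=18·0+1=1
a_1=18:  p_1=18·18+1=325,  q_1=18·1+0=18
(x₁, y₁) = (325, 18);  325² − 326·18² = 1 ✓
(325+18√326)^2 = 211249 + 11700√326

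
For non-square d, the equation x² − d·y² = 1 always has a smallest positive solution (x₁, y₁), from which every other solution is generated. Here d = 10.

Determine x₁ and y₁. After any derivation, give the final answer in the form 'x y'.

19 6

[3; 6] for √10; ℓ=1 ⇒ convergent index 1
step 0: (3, 1)  from 3·(1,0) + (0,1)
step 1: (19, 6)  from 6·(3,1) + (1,0)
→ (19, 6).  Check: 19²=361, 10·6²=360, difference 1.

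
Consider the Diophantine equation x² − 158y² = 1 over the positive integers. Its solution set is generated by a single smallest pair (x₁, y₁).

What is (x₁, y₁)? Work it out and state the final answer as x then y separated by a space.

d=158: √d = [12; 1,1,3,12,3,1,1,24] (ℓ=8, even), read p_7/q_7
a_0=12:  p_0=12·1+0=12,  q_0=12·0+1=1
a_1=1:  p_1=1·12+1=13,  q_1=1·1+0=1
a_2=1:  p_2=1·13+12=25,  q_2=1·1+1=2
a_3=3:  p_3=3·25+13=88,  q_3=3·2+1=7
a_4=12:  p_4=12·88+25=1081,  q_4=12·7+2=86
a_5=3:  p_5=3·1081+88=3331,  q_5=3·86+7=265
a_6=1:  p_6=1·3331+1081=4412,  q_6=1·265+86=351
a_7=1:  p_7=1·4412+3331=7743,  q_7=1·351+265=616
→ (7743, 616).  Check: 7743²=59954049, 158·616²=59954048, difference 1.

7743 616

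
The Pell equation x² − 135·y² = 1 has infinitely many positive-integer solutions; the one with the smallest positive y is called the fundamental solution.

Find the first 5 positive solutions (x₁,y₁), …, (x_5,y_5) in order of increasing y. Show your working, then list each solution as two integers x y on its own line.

244 21
119071 10248
58106404 5001003
28355806081 2440479216
13837575261124 1190948856405

√135 → a₀=11, period (1,1,1,1,1,1,1,22); ℓ=8 even so k=7
k=0  a_k=11  p_k/q_k = 11/1
k=1  a_k=1  p_k/q_k = 12/1
k=2  a_k=1  p_k/q_k = 23/2
k=3  a_k=1  p_k/q_k = 35/3
k=4  a_k=1  p_k/q_k = 58/5
k=5  a_k=1  p_k/q_k = 93/8
k=6  a_k=1  p_k/q_k = 151/13
k=7  a_k=1  p_k/q_k = 244/21
fundamental: x₁=244, y₁=21  (since 59536 − 135·441 = 1)
k=2:  x_2 = 244·244+135·21·21 = 119071,  y_2 = 244·21+21·244 = 10248
k=3:  x_3 = 244·119071+135·21·10248 = 58106404,  y_3 = 244·10248+21·119071 = 5001003
k=4:  x_4 = 244·58106404+135·21·5001003 = 28355806081,  y_4 = 244·5001003+21·58106404 = 2440479216
k=5:  x_5 = 244·28355806081+135·21·2440479216 = 13837575261124,  y_5 = 244·2440479216+21·28355806081 = 1190948856405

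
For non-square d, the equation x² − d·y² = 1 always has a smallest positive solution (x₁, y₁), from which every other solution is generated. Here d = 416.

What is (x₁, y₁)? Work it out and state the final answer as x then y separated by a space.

5201 255

d=416: √d = [20; 2,1,1,9,1,1,2,40] (ℓ=8, even), read p_7/q_7
a_0=20:  p_0=20·1+0=20,  q_0=20·0+1=1
…
a_2=1:  p_2=1·41+20=61,  q_2=1·2+1=3
a_3=1:  p_3=1·61+41=102,  q_3=1·3+2=5
a_4=9:  p_4=9·102+61=979,  q_4=9·5+3=48
…
a_6=1:  p_6=1·1081+979=2060,  q_6=1·53+48=101
a_7=2:  p_7=2·2060+1081=5201,  q_7=2·101+53=255
(x₁, y₁) = (5201, 255);  5201² − 416·255² = 1 ✓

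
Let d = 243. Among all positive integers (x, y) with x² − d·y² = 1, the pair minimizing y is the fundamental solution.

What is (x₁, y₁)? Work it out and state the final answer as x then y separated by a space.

[15; 1,1,2,3,15,3,2,1,1,30] for √243; ℓ=10 ⇒ convergent index 9
i=0: a=15 ⇒ p=15, q=1
i=1: a=1 ⇒ p=16, q=1
…
i=4: a=3 ⇒ p=265, q=17
i=5: a=15 ⇒ p=4053, q=260
i=6: a=3 ⇒ p=12424, q=797
i=7: a=2 ⇒ p=28901, q=1854
i=8: a=1 ⇒ p=41325, q=2651
i=9: a=1 ⇒ p=70226, q=4505
fundamental: x₁=70226, y₁=4505  (since 4931691076 − 243·20295025 = 1)

70226 4505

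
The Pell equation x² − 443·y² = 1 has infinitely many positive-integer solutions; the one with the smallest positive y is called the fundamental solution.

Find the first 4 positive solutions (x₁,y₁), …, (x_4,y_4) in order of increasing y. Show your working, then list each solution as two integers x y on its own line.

442 21
390727 18564
345402226 16410555
305335177057 14506912056

[21; 21,42] for √443; ℓ=2 ⇒ convergent index 1
i=0: a=21 ⇒ p=21, q=1
i=1: a=21 ⇒ p=442, q=21
(x₁, y₁) = (442, 21);  442² − 443·21² = 1 ✓
(442+21√443)^2 = 390727 + 18564√443
(442+21√443)^3 = 345402226 + 16410555√443
(442+21√443)^4 = 305335177057 + 14506912056√443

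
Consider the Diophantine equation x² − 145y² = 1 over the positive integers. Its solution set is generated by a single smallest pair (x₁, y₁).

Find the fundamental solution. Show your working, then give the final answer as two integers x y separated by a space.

d=145: √d = [12; 24] (ℓ=1, odd), read p_1/q_1
k=0  a_k=12  p_k/q_k = 12/1
k=1  a_k=24  p_k/q_k = 289/24
(x₁, y₁) = (289, 24);  289² − 145·24² = 1 ✓

289 24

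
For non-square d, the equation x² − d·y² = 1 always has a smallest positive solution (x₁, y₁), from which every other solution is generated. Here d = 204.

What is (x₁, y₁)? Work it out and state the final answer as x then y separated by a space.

4999 350

[14; 3,1,1,6,1,1,3,28] for √204; ℓ=8 ⇒ convergent index 7
i=0: a=14 ⇒ p=14, q=1
…
i=2: a=1 ⇒ p=57, q=4
…
i=4: a=6 ⇒ p=657, q=46
i=5: a=1 ⇒ p=757, q=53
i=6: a=1 ⇒ p=1414, q=99
i=7: a=3 ⇒ p=4999, q=350
→ (4999, 350).  Check: 4999²=24990001, 204·350²=24990000, difference 1.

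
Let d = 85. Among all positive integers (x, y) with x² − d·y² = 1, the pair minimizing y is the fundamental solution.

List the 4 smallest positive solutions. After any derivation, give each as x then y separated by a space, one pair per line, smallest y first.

285769 30996
163327842721 17715391848
93348068572789129 10125019625991228
53351968415791425367681 5786833466982059076816

d=85: √d = [9; 4,1,1,4,18] (ℓ=5, odd), read p_9/q_9
a_0=9:  p_0=9·1+0=9,  q_0=9·0+1=1
…
a_3=1:  p_3=1·46+37=83,  q_3=1·5+4=9
…
a_7=1:  p_7=1·27926+6887=34813,  q_7=1·3029+747=3776
a_8=1:  p_8=1·34813+27926=62739,  q_8=1·3776+3029=6805
a_9=4:  p_9=4·62739+34813=285769,  q_9=4·6805+3776=30996
fundamental: x₁=285769, y₁=30996  (since 81663921361 − 85·960752016 = 1)
(x_2, y_2) = (285769·285769 + 85·30996·30996, 285769·30996 + 30996·285769) = (163327842721, 17715391848)
(x_3, y_3) = (285769·163327842721 + 85·30996·17715391848, 285769·17715391848 + 30996·163327842721) = (93348068572789129, 10125019625991228)
(x_4, y_4) = (285769·93348068572789129 + 85·30996·10125019625991228, 285769·10125019625991228 + 30996·93348068572789129) = (53351968415791425367681, 5786833466982059076816)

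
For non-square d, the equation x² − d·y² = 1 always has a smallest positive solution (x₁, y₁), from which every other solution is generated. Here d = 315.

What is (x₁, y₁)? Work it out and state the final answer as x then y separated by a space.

71 4

[17; 1,2,1,34] for √315; ℓ=4 ⇒ convergent index 3
step 0: (17, 1)  from 17·(1,0) + (0,1)
…
step 2: (53, 3)  from 2·(18,1) + (17,1)
step 3: (71, 4)  from 1·(53,3) + (18,1)
(x₁, y₁) = (71, 4);  71² − 315·4² = 1 ✓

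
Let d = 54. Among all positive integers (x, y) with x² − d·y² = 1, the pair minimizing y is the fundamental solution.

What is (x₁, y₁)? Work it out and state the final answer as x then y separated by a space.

485 66

√54 = [7; 2,1,6,1,2,14, …], period ℓ=6 (even) → k=5
a_0=7:  p_0=7·1+0=7,  q_0=7·0+1=1
…
a_4=1:  p_4=1·147+22=169,  q_4=1·20+3=23
a_5=2:  p_5=2·169+147=485,  q_5=2·23+20=66
(x₁, y₁) = (485, 66);  485² − 54·66² = 1 ✓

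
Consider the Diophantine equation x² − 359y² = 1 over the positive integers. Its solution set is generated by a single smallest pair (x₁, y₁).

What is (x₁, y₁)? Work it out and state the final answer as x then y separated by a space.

[18; 1,17,1,36] for √359; ℓ=4 ⇒ convergent index 3
step 0: (18, 1)  from 18·(1,0) + (0,1)
step 1: (19, 1)  from 1·(18,1) + (1,0)
step 2: (341, 18)  from 17·(19,1) + (18,1)
step 3: (360, 19)  from 1·(341,18) + (19,1)
→ (360, 19).  Check: 360²=129600, 359·19²=129599, difference 1.

360 19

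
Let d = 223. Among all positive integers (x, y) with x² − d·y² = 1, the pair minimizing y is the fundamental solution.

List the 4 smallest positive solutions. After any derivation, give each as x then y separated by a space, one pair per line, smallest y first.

224 15
100351 6720
44957024 3010545
20140646401 1348717440

[14; 1,13,1,28] for √223; ℓ=4 ⇒ convergent index 3
k=0  a_k=14  p_k/q_k = 14/1
…
k=2  a_k=13  p_k/q_k = 209/14
k=3  a_k=1  p_k/q_k = 224/15
fundamental: x₁=224, y₁=15  (since 50176 − 223·225 = 1)
k=2:  x_2 = 224·224+223·15·15 = 100351,  y_2 = 224·15+15·224 = 6720
k=3:  x_3 = 224·100351+223·15·6720 = 44957024,  y_3 = 224·6720+15·100351 = 3010545
k=4:  x_4 = 224·44957024+223·15·3010545 = 20140646401,  y_4 = 224·3010545+15·44957024 = 1348717440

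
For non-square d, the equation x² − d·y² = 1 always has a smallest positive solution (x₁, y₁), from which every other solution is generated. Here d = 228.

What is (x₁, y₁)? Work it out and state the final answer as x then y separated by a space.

151 10

d=228: √d = [15; 10,30] (ℓ=2, even), read p_1/q_1
a_0=15:  p_0=15·1+0=15,  q_0=15·0+1=1
a_1=10:  p_1=10·15+1=151,  q_1=10·1+0=10
(x₁, y₁) = (151, 10);  151² − 228·10² = 1 ✓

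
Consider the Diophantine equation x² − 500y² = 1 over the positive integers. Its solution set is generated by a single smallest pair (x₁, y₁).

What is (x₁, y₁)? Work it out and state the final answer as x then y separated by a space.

930249 41602

d=500: √d = [22; 2,1,3,2,1,…,1,2,44] (ℓ=14, even), read p_13/q_13
step 0: (22, 1)  from 22·(1,0) + (0,1)
…
step 2: (67, 3)  from 1·(45,2) + (22,1)
…
step 4: (559, 25)  from 2·(246,11) + (67,3)
step 5: (805, 36)  from 1·(559,25) + (246,11)
…
step 7: (14445, 646)  from 10·(1364,61) + (805,36)
step 8: (15809, 707)  from 1·(14445,646) + (1364,61)
step 9: (30254, 1353)  from 1·(15809,707) + (14445,646)
…
step 12: (335522, 15005)  from 1·(259205,11592) + (76317,3413)
step 13: (930249, 41602)  from 2·(335522,15005) + (259205,11592)
→ (930249, 41602).  Check: 930249²=865363202001, 500·41602²=865363202000, difference 1.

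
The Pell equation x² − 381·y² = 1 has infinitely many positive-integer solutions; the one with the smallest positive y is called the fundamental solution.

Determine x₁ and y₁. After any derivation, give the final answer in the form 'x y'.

d=381: √d = [19; 1,1,12,1,1,38] (ℓ=6, even), read p_5/q_5
k=0  a_k=19  p_k/q_k = 19/1
k=1  a_k=1  p_k/q_k = 20/1
k=2  a_k=1  p_k/q_k = 39/2
…
k=4  a_k=1  p_k/q_k = 527/27
k=5  a_k=1  p_k/q_k = 1015/52
→ (1015, 52).  Check: 1015²=1030225, 381·52²=1030224, difference 1.

1015 52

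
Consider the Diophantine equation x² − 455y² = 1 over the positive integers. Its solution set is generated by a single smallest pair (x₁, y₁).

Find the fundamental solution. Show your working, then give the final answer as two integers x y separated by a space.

64 3

√455 = [21; 3,42, …], period ℓ=2 (even) → k=1
a_0=21:  p_0=21·1+0=21,  q_0=21·0+1=1
a_1=3:  p_1=3·21+1=64,  q_1=3·1+0=3
→ (64, 3).  Check: 64²=4096, 455·3²=4095, difference 1.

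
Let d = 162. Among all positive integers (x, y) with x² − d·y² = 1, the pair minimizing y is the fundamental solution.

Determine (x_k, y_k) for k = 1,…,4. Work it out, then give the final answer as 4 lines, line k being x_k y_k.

19601 1540
768398401 60371080
30122754096401 2366667076620
1180872205318713601 92778082677286160

√162 = [12; 1,2,1,2,12,2,1,2,1,24, …], period ℓ=10 (even) → k=9
k=0  a_k=12  p_k/q_k = 12/1
…
k=2  a_k=2  p_k/q_k = 38/3
…
k=5  a_k=12  p_k/q_k = 1731/136
…
k=8  a_k=2  p_k/q_k = 14268/1121
k=9  a_k=1  p_k/q_k = 19601/1540
fundamental: x₁=19601, y₁=1540  (since 384199201 − 162·2371600 = 1)
n=2: (19601,1540)∘(19601,1540) = (19601·19601+162·1540·1540, 19601·1540+1540·19601) = (768398401,60371080)
n=3: (768398401,60371080)∘(19601,1540) = (19601·768398401+162·1540·60371080, 19601·60371080+1540·768398401) = (30122754096401,2366667076620)
n=4: (30122754096401,2366667076620)∘(19601,1540) = (19601·30122754096401+162·1540·2366667076620, 19601·2366667076620+1540·30122754096401) = (1180872205318713601,92778082677286160)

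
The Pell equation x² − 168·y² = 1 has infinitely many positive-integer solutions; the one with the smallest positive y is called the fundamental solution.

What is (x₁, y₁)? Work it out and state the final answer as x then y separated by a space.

13 1

√168 = [12; 1,24, …], period ℓ=2 (even) → k=1
i=0: a=12 ⇒ p=12, q=1
i=1: a=1 ⇒ p=13, q=1
(x₁, y₁) = (13, 1);  13² − 168·1² = 1 ✓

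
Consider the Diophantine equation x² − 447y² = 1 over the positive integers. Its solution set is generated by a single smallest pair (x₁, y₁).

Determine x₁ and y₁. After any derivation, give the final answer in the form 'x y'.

√447 = [21; 7,42, …], period ℓ=2 (even) → k=1
step 0: (21, 1)  from 21·(1,0) + (0,1)
step 1: (148, 7)  from 7·(21,1) + (1,0)
→ (148, 7).  Check: 148²=21904, 447·7²=21903, difference 1.

148 7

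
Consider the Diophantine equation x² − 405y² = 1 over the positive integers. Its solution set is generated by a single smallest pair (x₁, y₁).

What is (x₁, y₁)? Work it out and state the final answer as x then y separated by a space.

[20; 8,40] for √405; ℓ=2 ⇒ convergent index 1
k=0  a_k=20  p_k/q_k = 20/1
k=1  a_k=8  p_k/q_k = 161/8
→ (161, 8).  Check: 161²=25921, 405·8²=25920, difference 1.

161 8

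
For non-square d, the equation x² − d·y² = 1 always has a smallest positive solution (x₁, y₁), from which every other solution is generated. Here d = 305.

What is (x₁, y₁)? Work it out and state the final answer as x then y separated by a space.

489 28

d=305: √d = [17; 2,6,2,34] (ℓ=4, even), read p_3/q_3
i=0: a=17 ⇒ p=17, q=1
i=1: a=2 ⇒ p=35, q=2
i=2: a=6 ⇒ p=227, q=13
i=3: a=2 ⇒ p=489, q=28
(x₁, y₁) = (489, 28);  489² − 305·28² = 1 ✓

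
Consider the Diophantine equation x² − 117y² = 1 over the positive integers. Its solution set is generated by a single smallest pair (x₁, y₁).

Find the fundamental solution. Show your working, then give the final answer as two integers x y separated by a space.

√117 = [10; 1,4,2,4,1,20, …], period ℓ=6 (even) → k=5
i=0: a=10 ⇒ p=10, q=1
…
i=3: a=2 ⇒ p=119, q=11
i=4: a=4 ⇒ p=530, q=49
i=5: a=1 ⇒ p=649, q=60
fundamental: x₁=649, y₁=60  (since 421201 − 117·3600 = 1)

649 60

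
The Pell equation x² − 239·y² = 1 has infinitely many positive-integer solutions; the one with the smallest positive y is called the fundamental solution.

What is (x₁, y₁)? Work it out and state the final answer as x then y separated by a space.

6195120 400729

d=239: √d = [15; 2,5,1,2,4,15,4,2,1,5,2,30] (ℓ=12, even), read p_11/q_11
i=0: a=15 ⇒ p=15, q=1
…
i=3: a=1 ⇒ p=201, q=13
…
i=6: a=15 ⇒ p=37907, q=2452
…
i=10: a=5 ⇒ p=2847431, q=184185
i=11: a=2 ⇒ p=6195120, q=400729
→ (6195120, 400729).  Check: 6195120²=38379511814400, 239·400729²=38379511814399, difference 1.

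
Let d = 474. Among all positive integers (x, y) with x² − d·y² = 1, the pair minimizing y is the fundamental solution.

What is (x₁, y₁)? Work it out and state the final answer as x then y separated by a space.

193549 8890

d=474: √d = [21; 1,3,2,1,1,…,3,1,42] (ℓ=14, even), read p_13/q_13
k=0  a_k=21  p_k/q_k = 21/1
…
k=2  a_k=3  p_k/q_k = 87/4
…
k=8  a_k=1  p_k/q_k = 5813/267
k=9  a_k=1  p_k/q_k = 10864/499
…
k=12  a_k=3  p_k/q_k = 149331/6859
k=13  a_k=1  p_k/q_k = 193549/8890
fundamental: x₁=193549, y₁=8890  (since 37461215401 − 474·79032100 = 1)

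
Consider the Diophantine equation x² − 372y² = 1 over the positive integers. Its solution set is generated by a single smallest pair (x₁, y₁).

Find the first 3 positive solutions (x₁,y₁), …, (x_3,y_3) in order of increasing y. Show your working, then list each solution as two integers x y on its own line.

12151 630
295293601 15310260
7176225079351 372069937890

√372 → a₀=19, period (3,2,12,2,3,38); ℓ=6 even so k=5
step 0: (19, 1)  from 19·(1,0) + (0,1)
step 1: (58, 3)  from 3·(19,1) + (1,0)
step 2: (135, 7)  from 2·(58,3) + (19,1)
step 3: (1678, 87)  from 12·(135,7) + (58,3)
step 4: (3491, 181)  from 2·(1678,87) + (135,7)
step 5: (12151, 630)  from 3·(3491,181) + (1678,87)
fundamental: x₁=12151, y₁=630  (since 147646801 − 372·396900 = 1)
k=2:  x_2 = 12151·12151+372·630·630 = 295293601,  y_2 = 12151·630+630·12151 = 15310260
k=3:  x_3 = 12151·295293601+372·630·15310260 = 7176225079351,  y_3 = 12151·15310260+630·295293601 = 372069937890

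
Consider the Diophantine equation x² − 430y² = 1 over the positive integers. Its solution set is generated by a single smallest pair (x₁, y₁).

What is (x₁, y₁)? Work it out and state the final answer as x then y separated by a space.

√430 = [20; 1,2,1,3,1,…,2,1,40, …], period ℓ=14 (even) → k=13
a_0=20:  p_0=20·1+0=20,  q_0=20·0+1=1
…
a_3=1:  p_3=1·62+21=83,  q_3=1·3+1=4
…
a_6=6:  p_6=6·394+311=2675,  q_6=6·19+15=129
…
a_8=6:  p_8=6·21794+2675=133439,  q_8=6·1051+129=6435
…
a_12=2:  p_12=2·754371+599138=2107880,  q_12=2·36379+28893=101651
a_13=1:  p_13=1·2107880+754371=2862251,  q_13=1·101651+36379=138030
→ (2862251, 138030).  Check: 2862251²=8192480787001, 430·138030²=8192480787000, difference 1.

2862251 138030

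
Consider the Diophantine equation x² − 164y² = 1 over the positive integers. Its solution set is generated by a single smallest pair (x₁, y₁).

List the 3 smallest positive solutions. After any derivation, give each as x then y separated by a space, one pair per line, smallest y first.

2049 160
8396801 655680
34410088449 2686976480

√164 = [12; 1,4,6,4,1,24, …], period ℓ=6 (even) → k=5
k=0  a_k=12  p_k/q_k = 12/1
…
k=2  a_k=4  p_k/q_k = 64/5
k=3  a_k=6  p_k/q_k = 397/31
k=4  a_k=4  p_k/q_k = 1652/129
k=5  a_k=1  p_k/q_k = 2049/160
fundamental: x₁=2049, y₁=160  (since 4198401 − 164·25600 = 1)
k=2:  x_2 = 2049·2049+164·160·160 = 8396801,  y_2 = 2049·160+160·2049 = 655680
k=3:  x_3 = 2049·8396801+164·160·655680 = 34410088449,  y_3 = 2049·655680+160·8396801 = 2686976480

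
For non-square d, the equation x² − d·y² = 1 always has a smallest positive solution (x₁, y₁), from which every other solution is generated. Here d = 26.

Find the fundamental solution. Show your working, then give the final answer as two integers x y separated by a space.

51 10

[5; 10] for √26; ℓ=1 ⇒ convergent index 1
k=0  a_k=5  p_k/q_k = 5/1
k=1  a_k=10  p_k/q_k = 51/10
(x₁, y₁) = (51, 10);  51² − 26·10² = 1 ✓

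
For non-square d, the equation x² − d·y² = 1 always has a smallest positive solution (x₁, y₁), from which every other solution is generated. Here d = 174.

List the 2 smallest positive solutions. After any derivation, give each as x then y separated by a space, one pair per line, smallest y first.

√174 = [13; 5,4,5,26, …], period ℓ=4 (even) → k=3
k=0  a_k=13  p_k/q_k = 13/1
k=1  a_k=5  p_k/q_k = 66/5
k=2  a_k=4  p_k/q_k = 277/21
k=3  a_k=5  p_k/q_k = 1451/110
fundamental: x₁=1451, y₁=110  (since 2105401 − 174·12100 = 1)
k=2:  x_2 = 1451·1451+174·110·110 = 4210801,  y_2 = 1451·110+110·1451 = 319220

1451 110
4210801 319220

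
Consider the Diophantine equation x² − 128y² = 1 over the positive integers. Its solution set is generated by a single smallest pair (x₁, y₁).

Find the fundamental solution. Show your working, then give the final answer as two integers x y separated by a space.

d=128: √d = [11; 3,5,3,22] (ℓ=4, even), read p_3/q_3
k=0  a_k=11  p_k/q_k = 11/1
k=1  a_k=3  p_k/q_k = 34/3
k=2  a_k=5  p_k/q_k = 181/16
k=3  a_k=3  p_k/q_k = 577/51
(x₁, y₁) = (577, 51);  577² − 128·51² = 1 ✓

577 51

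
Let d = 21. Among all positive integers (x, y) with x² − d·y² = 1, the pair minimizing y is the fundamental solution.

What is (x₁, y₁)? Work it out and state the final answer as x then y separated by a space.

√21 → a₀=4, period (1,1,2,1,1,8); ℓ=6 even so k=5
a_0=4:  p_0=4·1+0=4,  q_0=4·0+1=1
a_1=1:  p_1=1·4+1=5,  q_1=1·1+0=1
…
a_4=1:  p_4=1·23+9=32,  q_4=1·5+2=7
a_5=1:  p_5=1·32+23=55,  q_5=1·7+5=12
fundamental: x₁=55, y₁=12  (since 3025 − 21·144 = 1)

55 12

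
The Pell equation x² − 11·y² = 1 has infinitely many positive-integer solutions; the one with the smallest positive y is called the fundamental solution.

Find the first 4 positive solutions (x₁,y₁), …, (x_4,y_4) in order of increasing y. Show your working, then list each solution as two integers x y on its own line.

10 3
199 60
3970 1197
79201 23880

d=11: √d = [3; 3,6] (ℓ=2, even), read p_1/q_1
k=0  a_k=3  p_k/q_k = 3/1
k=1  a_k=3  p_k/q_k = 10/3
→ (10, 3).  Check: 10²=100, 11·3²=99, difference 1.
(x_2, y_2) = (10·10 + 11·3·3, 10·3 + 3·10) = (199, 60)
(x_3, y_3) = (10·199 + 11·3·60, 10·60 + 3·199) = (3970, 1197)
(x_4, y_4) = (10·3970 + 11·3·1197, 10·1197 + 3·3970) = (79201, 23880)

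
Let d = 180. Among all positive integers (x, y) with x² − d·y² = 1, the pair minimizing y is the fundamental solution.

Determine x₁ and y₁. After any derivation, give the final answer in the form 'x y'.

d=180: √d = [13; 2,2,2,26] (ℓ=4, even), read p_3/q_3
k=0  a_k=13  p_k/q_k = 13/1
k=1  a_k=2  p_k/q_k = 27/2
k=2  a_k=2  p_k/q_k = 67/5
k=3  a_k=2  p_k/q_k = 161/12
(x₁, y₁) = (161, 12);  161² − 180·12² = 1 ✓

161 12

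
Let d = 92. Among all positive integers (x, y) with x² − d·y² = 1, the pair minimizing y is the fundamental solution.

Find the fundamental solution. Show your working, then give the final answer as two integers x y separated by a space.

1151 120

√92 → a₀=9, period (1,1,2,4,2,1,1,18); ℓ=8 even so k=7
k=0  a_k=9  p_k/q_k = 9/1
k=1  a_k=1  p_k/q_k = 10/1
k=2  a_k=1  p_k/q_k = 19/2
k=3  a_k=2  p_k/q_k = 48/5
k=4  a_k=4  p_k/q_k = 211/22
k=5  a_k=2  p_k/q_k = 470/49
k=6  a_k=1  p_k/q_k = 681/71
k=7  a_k=1  p_k/q_k = 1151/120
→ (1151, 120).  Check: 1151²=1324801, 92·120²=1324800, difference 1.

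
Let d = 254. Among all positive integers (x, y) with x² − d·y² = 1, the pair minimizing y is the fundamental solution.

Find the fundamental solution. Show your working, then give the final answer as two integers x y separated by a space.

[15; 1,14,1,30] for √254; ℓ=4 ⇒ convergent index 3
k=0  a_k=15  p_k/q_k = 15/1
…
k=2  a_k=14  p_k/q_k = 239/15
k=3  a_k=1  p_k/q_k = 255/16
(x₁, y₁) = (255, 16);  255² − 254·16² = 1 ✓

255 16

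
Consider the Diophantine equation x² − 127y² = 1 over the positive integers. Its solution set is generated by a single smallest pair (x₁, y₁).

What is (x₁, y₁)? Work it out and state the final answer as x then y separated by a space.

4730624 419775

√127 = [11; 3,1,2,2,7,11,7,2,2,1,3,22, …], period ℓ=12 (even) → k=11
i=0: a=11 ⇒ p=11, q=1
i=1: a=3 ⇒ p=34, q=3
i=2: a=1 ⇒ p=45, q=4
i=3: a=2 ⇒ p=124, q=11
i=4: a=2 ⇒ p=293, q=26
i=5: a=7 ⇒ p=2175, q=193
i=6: a=11 ⇒ p=24218, q=2149
…
i=8: a=2 ⇒ p=367620, q=32621
i=9: a=2 ⇒ p=906941, q=80478
i=10: a=1 ⇒ p=1274561, q=113099
i=11: a=3 ⇒ p=4730624, q=419775
fundamental: x₁=4730624, y₁=419775  (since 22378803429376 − 127·176211050625 = 1)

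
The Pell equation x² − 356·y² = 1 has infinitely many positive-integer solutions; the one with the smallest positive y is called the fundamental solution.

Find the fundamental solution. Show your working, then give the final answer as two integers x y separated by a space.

500001 26500

√356 → a₀=18, period (1,6,1,1,2,…,6,1,36); ℓ=14 even so k=13
a_0=18:  p_0=18·1+0=18,  q_0=18·0+1=1
a_1=1:  p_1=1·18+1=19,  q_1=1·1+0=1
…
a_4=1:  p_4=1·151+132=283,  q_4=1·8+7=15
a_5=2:  p_5=2·283+151=717,  q_5=2·15+8=38
…
a_7=8:  p_7=8·1000+717=8717,  q_7=8·53+38=462
a_8=1:  p_8=1·8717+1000=9717,  q_8=1·462+53=515
a_9=2:  p_9=2·9717+8717=28151,  q_9=2·515+462=1492
…
a_11=1:  p_11=1·37868+28151=66019,  q_11=1·2007+1492=3499
a_12=6:  p_12=6·66019+37868=433982,  q_12=6·3499+2007=23001
a_13=1:  p_13=1·433982+66019=500001,  q_13=1·23001+3499=26500
→ (500001, 26500).  Check: 500001²=250001000001, 356·26500²=250001000000, difference 1.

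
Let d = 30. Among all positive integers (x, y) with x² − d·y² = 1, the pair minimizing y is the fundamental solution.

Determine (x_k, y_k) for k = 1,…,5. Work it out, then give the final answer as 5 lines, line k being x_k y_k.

11 2
241 44
5291 966
116161 21208
2550251 465610

√30 = [5; 2,10, …], period ℓ=2 (even) → k=1
i=0: a=5 ⇒ p=5, q=1
i=1: a=2 ⇒ p=11, q=2
fundamental: x₁=11, y₁=2  (since 121 − 30·4 = 1)
k=2:  x_2 = 11·11+30·2·2 = 241,  y_2 = 11·2+2·11 = 44
k=3:  x_3 = 11·241+30·2·44 = 5291,  y_3 = 11·44+2·241 = 966
k=4:  x_4 = 11·5291+30·2·966 = 116161,  y_4 = 11·966+2·5291 = 21208
k=5:  x_5 = 11·116161+30·2·21208 = 2550251,  y_5 = 11·21208+2·116161 = 465610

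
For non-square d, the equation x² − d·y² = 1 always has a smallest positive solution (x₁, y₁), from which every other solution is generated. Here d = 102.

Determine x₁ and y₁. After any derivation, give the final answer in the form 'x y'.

√102 = [10; 10,20, …], period ℓ=2 (even) → k=1
a_0=10:  p_0=10·1+0=10,  q_0=10·0+1=1
a_1=10:  p_1=10·10+1=101,  q_1=10·1+0=10
→ (101, 10).  Check: 101²=10201, 102·10²=10200, difference 1.

101 10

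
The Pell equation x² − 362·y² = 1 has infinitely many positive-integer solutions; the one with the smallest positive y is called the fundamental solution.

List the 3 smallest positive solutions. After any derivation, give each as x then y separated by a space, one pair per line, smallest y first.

723 38
1045457 54948
1511730099 79454770

[19; 38] for √362; ℓ=1 ⇒ convergent index 1
k=0  a_k=19  p_k/q_k = 19/1
k=1  a_k=38  p_k/q_k = 723/38
→ (723, 38).  Check: 723²=522729, 362·38²=522728, difference 1.
(723+38√362)^2 = 1045457 + 54948√362
(723+38√362)^3 = 1511730099 + 79454770√362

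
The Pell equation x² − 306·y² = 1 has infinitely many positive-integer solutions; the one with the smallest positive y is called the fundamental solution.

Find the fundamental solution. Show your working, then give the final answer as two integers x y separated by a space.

35 2

[17; 2,34] for √306; ℓ=2 ⇒ convergent index 1
i=0: a=17 ⇒ p=17, q=1
i=1: a=2 ⇒ p=35, q=2
fundamental: x₁=35, y₁=2  (since 1225 − 306·4 = 1)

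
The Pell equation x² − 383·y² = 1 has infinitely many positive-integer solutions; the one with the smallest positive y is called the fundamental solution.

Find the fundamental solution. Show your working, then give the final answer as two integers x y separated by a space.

d=383: √d = [19; 1,1,3,19,3,1,1,38] (ℓ=8, even), read p_7/q_7
a_0=19:  p_0=19·1+0=19,  q_0=19·0+1=1
…
a_5=3:  p_5=3·2642+137=8063,  q_5=3·135+7=412
a_6=1:  p_6=1·8063+2642=10705,  q_6=1·412+135=547
a_7=1:  p_7=1·10705+8063=18768,  q_7=1·547+412=959
→ (18768, 959).  Check: 18768²=352237824, 383·959²=352237823, difference 1.

18768 959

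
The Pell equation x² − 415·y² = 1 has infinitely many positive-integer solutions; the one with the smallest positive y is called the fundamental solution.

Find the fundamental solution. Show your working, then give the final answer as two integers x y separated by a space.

√415 → a₀=20, period (2,1,2,4,6,…,1,2,40); ℓ=16 even so k=15
i=0: a=20 ⇒ p=20, q=1
…
i=2: a=1 ⇒ p=61, q=3
i=3: a=2 ⇒ p=163, q=8
…
i=5: a=6 ⇒ p=4441, q=218
…
i=7: a=1 ⇒ p=9595, q=471
…
i=9: a=1 ⇒ p=43534, q=2137
i=10: a=1 ⇒ p=77473, q=3803
…
i=13: a=2 ⇒ p=4730294, q=232201
i=14: a=1 ⇒ p=6841255, q=335824
i=15: a=2 ⇒ p=18412804, q=903849
fundamental: x₁=18412804, y₁=903849  (since 339031351142416 − 415·816943014801 = 1)

18412804 903849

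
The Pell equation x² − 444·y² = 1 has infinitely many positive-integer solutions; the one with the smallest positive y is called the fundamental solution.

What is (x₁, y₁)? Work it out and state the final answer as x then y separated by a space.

295 14

√444 = [21; 14,42, …], period ℓ=2 (even) → k=1
step 0: (21, 1)  from 21·(1,0) + (0,1)
step 1: (295, 14)  from 14·(21,1) + (1,0)
→ (295, 14).  Check: 295²=87025, 444·14²=87024, difference 1.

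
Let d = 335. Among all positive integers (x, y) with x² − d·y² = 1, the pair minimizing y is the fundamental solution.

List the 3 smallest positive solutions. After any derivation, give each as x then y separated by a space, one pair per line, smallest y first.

604 33
729631 39864
881393644 48155679

[18; 3,3,3,36] for √335; ℓ=4 ⇒ convergent index 3
a_0=18:  p_0=18·1+0=18,  q_0=18·0+1=1
…
a_2=3:  p_2=3·55+18=183,  q_2=3·3+1=10
a_3=3:  p_3=3·183+55=604,  q_3=3·10+3=33
fundamental: x₁=604, y₁=33  (since 364816 − 335·1089 = 1)
k=2:  x_2 = 604·604+335·33·33 = 729631,  y_2 = 604·33+33·604 = 39864
k=3:  x_3 = 604·729631+335·33·39864 = 881393644,  y_3 = 604·39864+33·729631 = 48155679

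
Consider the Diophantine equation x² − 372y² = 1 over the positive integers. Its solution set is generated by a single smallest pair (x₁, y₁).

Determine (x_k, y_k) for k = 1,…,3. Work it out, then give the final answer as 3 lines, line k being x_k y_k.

12151 630
295293601 15310260
7176225079351 372069937890

d=372: √d = [19; 3,2,12,2,3,38] (ℓ=6, even), read p_5/q_5
step 0: (19, 1)  from 19·(1,0) + (0,1)
…
step 2: (135, 7)  from 2·(58,3) + (19,1)
step 3: (1678, 87)  from 12·(135,7) + (58,3)
step 4: (3491, 181)  from 2·(1678,87) + (135,7)
step 5: (12151, 630)  from 3·(3491,181) + (1678,87)
fundamental: x₁=12151, y₁=630  (since 147646801 − 372·396900 = 1)
(x_2, y_2) = (12151·12151 + 372·630·630, 12151·630 + 630·12151) = (295293601, 15310260)
(x_3, y_3) = (12151·295293601 + 372·630·15310260, 12151·15310260 + 630·295293601) = (7176225079351, 372069937890)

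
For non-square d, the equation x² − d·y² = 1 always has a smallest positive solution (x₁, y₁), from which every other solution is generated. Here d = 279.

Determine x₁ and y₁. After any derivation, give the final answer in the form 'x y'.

√279 = [16; 1,2,2,1,2,2,1,32, …], period ℓ=8 (even) → k=7
step 0: (16, 1)  from 16·(1,0) + (0,1)
step 1: (17, 1)  from 1·(16,1) + (1,0)
step 2: (50, 3)  from 2·(17,1) + (16,1)
step 3: (117, 7)  from 2·(50,3) + (17,1)
step 4: (167, 10)  from 1·(117,7) + (50,3)
step 5: (451, 27)  from 2·(167,10) + (117,7)
step 6: (1069, 64)  from 2·(451,27) + (167,10)
step 7: (1520, 91)  from 1·(1069,64) + (451,27)
fundamental: x₁=1520, y₁=91  (since 2310400 − 279·8281 = 1)

1520 91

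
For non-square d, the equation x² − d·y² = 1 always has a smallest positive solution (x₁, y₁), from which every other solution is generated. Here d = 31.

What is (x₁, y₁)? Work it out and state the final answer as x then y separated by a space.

√31 = [5; 1,1,3,5,3,1,1,10, …], period ℓ=8 (even) → k=7
a_0=5:  p_0=5·1+0=5,  q_0=5·0+1=1
a_1=1:  p_1=1·5+1=6,  q_1=1·1+0=1
a_2=1:  p_2=1·6+5=11,  q_2=1·1+1=2
…
a_4=5:  p_4=5·39+11=206,  q_4=5·7+2=37
a_5=3:  p_5=3·206+39=657,  q_5=3·37+7=118
a_6=1:  p_6=1·657+206=863,  q_6=1·118+37=155
a_7=1:  p_7=1·863+657=1520,  q_7=1·155+118=273
fundamental: x₁=1520, y₁=273  (since 2310400 − 31·74529 = 1)

1520 273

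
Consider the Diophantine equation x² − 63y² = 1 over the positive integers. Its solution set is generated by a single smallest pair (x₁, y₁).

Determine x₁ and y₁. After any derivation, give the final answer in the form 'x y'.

√63 = [7; 1,14, …], period ℓ=2 (even) → k=1
a_0=7:  p_0=7·1+0=7,  q_0=7·0+1=1
a_1=1:  p_1=1·7+1=8,  q_1=1·1+0=1
fundamental: x₁=8, y₁=1  (since 64 − 63·1 = 1)

8 1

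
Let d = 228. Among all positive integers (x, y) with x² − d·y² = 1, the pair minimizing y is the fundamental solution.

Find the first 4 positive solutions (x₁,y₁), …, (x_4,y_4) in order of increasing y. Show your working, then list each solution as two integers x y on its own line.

√228 = [15; 10,30, …], period ℓ=2 (even) → k=1
a_0=15:  p_0=15·1+0=15,  q_0=15·0+1=1
a_1=10:  p_1=10·15+1=151,  q_1=10·1+0=10
→ (151, 10).  Check: 151²=22801, 228·10²=22800, difference 1.
k=2:  x_2 = 151·151+228·10·10 = 45601,  y_2 = 151·10+10·151 = 3020
k=3:  x_3 = 151·45601+228·10·3020 = 13771351,  y_3 = 151·3020+10·45601 = 912030
k=4:  x_4 = 151·13771351+228·10·912030 = 4158902401,  y_4 = 151·912030+10·13771351 = 275430040

151 10
45601 3020
13771351 912030
4158902401 275430040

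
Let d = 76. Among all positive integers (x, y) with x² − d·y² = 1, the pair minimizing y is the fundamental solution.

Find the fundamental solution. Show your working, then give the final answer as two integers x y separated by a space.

d=76: √d = [8; 1,2,1,1,5,4,5,1,1,2,1,16] (ℓ=12, even), read p_11/q_11
i=0: a=8 ⇒ p=8, q=1
i=1: a=1 ⇒ p=9, q=1
i=2: a=2 ⇒ p=26, q=3
…
i=4: a=1 ⇒ p=61, q=7
i=5: a=5 ⇒ p=340, q=39
…
i=8: a=1 ⇒ p=8866, q=1017
i=9: a=1 ⇒ p=16311, q=1871
i=10: a=2 ⇒ p=41488, q=4759
i=11: a=1 ⇒ p=57799, q=6630
(x₁, y₁) = (57799, 6630);  57799² − 76·6630² = 1 ✓

57799 6630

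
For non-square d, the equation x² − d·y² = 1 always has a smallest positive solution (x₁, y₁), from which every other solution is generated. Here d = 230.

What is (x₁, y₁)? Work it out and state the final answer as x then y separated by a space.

91 6

[15; 6,30] for √230; ℓ=2 ⇒ convergent index 1
step 0: (15, 1)  from 15·(1,0) + (0,1)
step 1: (91, 6)  from 6·(15,1) + (1,0)
→ (91, 6).  Check: 91²=8281, 230·6²=8280, difference 1.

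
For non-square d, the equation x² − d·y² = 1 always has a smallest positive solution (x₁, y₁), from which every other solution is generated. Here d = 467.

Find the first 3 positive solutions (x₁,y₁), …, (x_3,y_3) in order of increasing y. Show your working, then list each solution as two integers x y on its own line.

√467 = [21; 1,1,1,1,3,…,1,1,42, …], period ℓ=14 (even) → k=13
k=0  a_k=21  p_k/q_k = 21/1
k=1  a_k=1  p_k/q_k = 22/1
k=2  a_k=1  p_k/q_k = 43/2
…
k=4  a_k=1  p_k/q_k = 108/5
k=5  a_k=3  p_k/q_k = 389/18
k=6  a_k=3  p_k/q_k = 1275/59
k=7  a_k=21  p_k/q_k = 27164/1257
k=8  a_k=3  p_k/q_k = 82767/3830
…
k=11  a_k=1  p_k/q_k = 633697/29324
k=12  a_k=1  p_k/q_k = 991929/45901
k=13  a_k=1  p_k/q_k = 1625626/75225
(x₁, y₁) = (1625626, 75225);  1625626² − 467·75225² = 1 ✓
(x_2, y_2) = (1625626·1625626 + 467·75225·75225, 1625626·75225 + 75225·1625626) = (5285319783751, 244575431700)
(x_3, y_3) = (1625626·5285319783751 + 467·75225·244575431700, 1625626·244575431700 + 75225·5285319783751) = (17183906517558380626, 795176361465413175)

1625626 75225
5285319783751 244575431700
17183906517558380626 795176361465413175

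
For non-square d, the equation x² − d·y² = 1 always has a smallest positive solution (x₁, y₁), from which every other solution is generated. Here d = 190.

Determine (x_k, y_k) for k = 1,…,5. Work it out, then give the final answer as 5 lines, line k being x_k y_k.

52021 3774
5412368881 392654508
563113683064981 40852560317562
58587473808034384321 4250382080167131096
6095557949372399730460501 442218252343896093172470

√190 = [13; 1,3,1,1,1,…,3,1,26, …], period ℓ=14 (even) → k=13
i=0: a=13 ⇒ p=13, q=1
i=1: a=1 ⇒ p=14, q=1
i=2: a=3 ⇒ p=55, q=4
i=3: a=1 ⇒ p=69, q=5
i=4: a=1 ⇒ p=124, q=9
i=5: a=1 ⇒ p=193, q=14
i=6: a=2 ⇒ p=510, q=37
i=7: a=2 ⇒ p=1213, q=88
i=8: a=2 ⇒ p=2936, q=213
i=9: a=1 ⇒ p=4149, q=301
…
i=11: a=1 ⇒ p=11234, q=815
i=12: a=3 ⇒ p=40787, q=2959
i=13: a=1 ⇒ p=52021, q=3774
→ (52021, 3774).  Check: 52021²=2706184441, 190·3774²=2706184440, difference 1.
(x_2, y_2) = (52021·52021 + 190·3774·3774, 52021·3774 + 3774·52021) = (5412368881, 392654508)
(x_3, y_3) = (52021·5412368881 + 190·3774·392654508, 52021·392654508 + 3774·5412368881) = (563113683064981, 40852560317562)
(x_4, y_4) = (52021·563113683064981 + 190·3774·40852560317562, 52021·40852560317562 + 3774·563113683064981) = (58587473808034384321, 4250382080167131096)
(x_5, y_5) = (52021·58587473808034384321 + 190·3774·4250382080167131096, 52021·4250382080167131096 + 3774·58587473808034384321) = (6095557949372399730460501, 442218252343896093172470)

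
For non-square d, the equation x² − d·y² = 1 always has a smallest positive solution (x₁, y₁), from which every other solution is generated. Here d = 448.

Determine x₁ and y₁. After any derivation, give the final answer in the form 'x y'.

[21; 6,42] for √448; ℓ=2 ⇒ convergent index 1
a_0=21:  p_0=21·1+0=21,  q_0=21·0+1=1
a_1=6:  p_1=6·21+1=127,  q_1=6·1+0=6
→ (127, 6).  Check: 127²=16129, 448·6²=16128, difference 1.

127 6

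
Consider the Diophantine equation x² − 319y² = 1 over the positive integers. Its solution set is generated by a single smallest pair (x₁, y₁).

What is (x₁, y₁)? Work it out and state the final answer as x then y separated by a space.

√319 = [17; 1,6,5,1,4,…,6,1,34, …], period ℓ=14 (even) → k=13
step 0: (17, 1)  from 17·(1,0) + (0,1)
step 1: (18, 1)  from 1·(17,1) + (1,0)
step 2: (125, 7)  from 6·(18,1) + (17,1)
…
step 5: (3715, 208)  from 4·(768,43) + (643,36)
…
step 7: (15628, 875)  from 1·(11913,667) + (3715,208)
step 8: (58797, 3292)  from 3·(15628,875) + (11913,667)
…
step 10: (309613, 17335)  from 1·(250816,14043) + (58797,3292)
step 11: (1798881, 100718)  from 5·(309613,17335) + (250816,14043)
step 12: (11102899, 621643)  from 6·(1798881,100718) + (309613,17335)
step 13: (12901780, 722361)  from 1·(11102899,621643) + (1798881,100718)
fundamental: x₁=12901780, y₁=722361  (since 166455927168400 − 319·521805414321 = 1)

12901780 722361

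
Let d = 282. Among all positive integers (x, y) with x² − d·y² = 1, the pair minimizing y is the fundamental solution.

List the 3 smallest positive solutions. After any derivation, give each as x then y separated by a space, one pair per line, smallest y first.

2351 140
11054401 658280
51977791151 3095232420

√282 = [16; 1,3,1,4,1,3,1,32, …], period ℓ=8 (even) → k=7
a_0=16:  p_0=16·1+0=16,  q_0=16·0+1=1
a_1=1:  p_1=1·16+1=17,  q_1=1·1+0=1
…
a_6=3:  p_6=3·487+403=1864,  q_6=3·29+24=111
a_7=1:  p_7=1·1864+487=2351,  q_7=1·111+29=140
→ (2351, 140).  Check: 2351²=5527201, 282·140²=5527200, difference 1.
n=2: (2351,140)∘(2351,140) = (2351·2351+282·140·140, 2351·140+140·2351) = (11054401,658280)
n=3: (11054401,658280)∘(2351,140) = (2351·11054401+282·140·658280, 2351·658280+140·11054401) = (51977791151,3095232420)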